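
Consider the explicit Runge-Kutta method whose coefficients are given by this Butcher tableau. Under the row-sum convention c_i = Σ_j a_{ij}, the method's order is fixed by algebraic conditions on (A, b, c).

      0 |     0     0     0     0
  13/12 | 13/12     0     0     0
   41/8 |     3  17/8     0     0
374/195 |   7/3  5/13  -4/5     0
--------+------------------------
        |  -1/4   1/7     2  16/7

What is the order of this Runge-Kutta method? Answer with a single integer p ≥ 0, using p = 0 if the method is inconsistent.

b = (-1/4, 1/7, 2, 16/7)
c = (0, 13/12, 41/8, 374/195)
Ac = (0, 0, 221/96, -221/60)
Σ b_i: (-1/4)·1 + 1/7·1 + 2·1 + 16/7·1 = 117/28 ≠ 1 ⇒ order 0.

0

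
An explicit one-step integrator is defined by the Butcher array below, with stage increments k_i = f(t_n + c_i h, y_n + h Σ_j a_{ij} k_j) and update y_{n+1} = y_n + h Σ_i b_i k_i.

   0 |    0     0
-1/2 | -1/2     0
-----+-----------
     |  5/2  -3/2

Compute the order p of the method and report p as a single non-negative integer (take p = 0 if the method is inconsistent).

b = (5/2, -3/2)
c = (0, -1/2)
Σ b_i: 5/2·1 + (-3/2)·1 = 1 ✓
b·c: (-3/2)·(-1/2) = 3/4 ≠ 1/2 ⇒ order 1.

1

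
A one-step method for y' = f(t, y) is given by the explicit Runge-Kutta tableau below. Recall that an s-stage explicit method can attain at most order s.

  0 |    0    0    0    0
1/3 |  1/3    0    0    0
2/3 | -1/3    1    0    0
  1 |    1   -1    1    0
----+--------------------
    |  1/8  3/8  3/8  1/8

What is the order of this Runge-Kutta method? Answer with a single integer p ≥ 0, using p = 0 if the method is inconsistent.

4

b = (1/8, 3/8, 3/8, 1/8)
c = (0, 1/3, 2/3, 1)
Ac = (0, 0, 1/3, 1/3)
Σ b_i: 1/8·1 + 3/8·1 + 3/8·1 + 1/8·1 = 1 ✓
b·c: 3/8·1/3 + 3/8·2/3 + 1/8·1 = 1/2 ✓
b·c²: 3/8·1/9 + 3/8·4/9 + 1/8·1 = 1/3 ✓
b·Ac: 3/8·1/3 + 1/8·1/3 = 1/6 ✓
b·c³: 3/8·1/27 + 3/8·8/27 + 1/8·1 = 1/4 ✓
b·(c∘Ac): 3/8·2/9 + 1/8·1/3 = 1/8 ✓
b·Ac²: 3/8·1/9 + 1/8·1/3 = 1/12 ✓
b·A²c: 1/8·1/3 = 1/24 ✓; 4 stages ⇒ order 4.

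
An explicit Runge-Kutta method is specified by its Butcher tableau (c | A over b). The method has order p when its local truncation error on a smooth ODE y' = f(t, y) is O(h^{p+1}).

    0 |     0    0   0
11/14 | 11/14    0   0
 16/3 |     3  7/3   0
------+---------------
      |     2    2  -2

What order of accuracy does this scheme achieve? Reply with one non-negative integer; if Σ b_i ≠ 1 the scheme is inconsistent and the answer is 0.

b = (2, 2, -2)
c = (0, 11/14, 16/3)
Ac = (0, 0, 11/6)
Σ b_i: 2·1 + 2·1 + (-2)·1 = 2 ≠ 1 ⇒ order 0.

0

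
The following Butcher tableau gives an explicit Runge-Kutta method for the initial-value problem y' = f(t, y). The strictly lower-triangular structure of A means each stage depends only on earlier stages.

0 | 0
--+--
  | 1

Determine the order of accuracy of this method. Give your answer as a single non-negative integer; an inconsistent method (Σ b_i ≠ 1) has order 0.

b = (1)
c = (0)
Σ b_i: 1·1 = 1 ✓; 1 stage ⇒ order 1.

1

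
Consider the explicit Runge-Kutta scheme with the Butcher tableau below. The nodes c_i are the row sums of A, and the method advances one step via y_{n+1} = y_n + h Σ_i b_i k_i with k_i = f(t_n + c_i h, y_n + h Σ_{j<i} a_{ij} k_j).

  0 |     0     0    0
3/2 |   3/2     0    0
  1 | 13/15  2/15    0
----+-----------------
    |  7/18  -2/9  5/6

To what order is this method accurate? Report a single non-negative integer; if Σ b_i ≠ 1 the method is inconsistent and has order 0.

b = (7/18, -2/9, 5/6)
c = (0, 3/2, 1)
Ac = (0, 0, 1/5)
Σ b_i: 7/18·1 + (-2/9)·1 + 5/6·1 = 1 ✓
b·c: (-2/9)·3/2 + 5/6·1 = 1/2 ✓
b·c²: (-2/9)·9/4 + 5/6·1 = 1/3 ✓
b·Ac: 5/6·1/5 = 1/6 ✓; 3 stages ⇒ order 3.

3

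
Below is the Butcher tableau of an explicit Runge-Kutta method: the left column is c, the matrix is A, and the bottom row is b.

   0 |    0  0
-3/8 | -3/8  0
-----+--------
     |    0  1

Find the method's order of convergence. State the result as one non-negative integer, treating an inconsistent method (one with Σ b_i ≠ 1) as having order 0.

b = (0, 1)
c = (0, -3/8)
Σ b_i: 1·1 = 1 ✓
b·c: 1·(-3/8) = -3/8 ≠ 1/2 ⇒ order 1.

1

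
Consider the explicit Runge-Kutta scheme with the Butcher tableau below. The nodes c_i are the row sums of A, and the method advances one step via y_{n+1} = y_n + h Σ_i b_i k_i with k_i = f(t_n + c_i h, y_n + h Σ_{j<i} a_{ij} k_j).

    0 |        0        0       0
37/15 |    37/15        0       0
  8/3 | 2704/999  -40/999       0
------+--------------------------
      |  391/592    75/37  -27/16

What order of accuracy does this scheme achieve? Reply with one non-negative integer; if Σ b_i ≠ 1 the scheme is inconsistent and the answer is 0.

3

b = (391/592, 75/37, -27/16)
c = (0, 37/15, 8/3)
Ac = (0, 0, -8/81)
Σ b_i: 391/592·1 + 75/37·1 + (-27/16)·1 = 1 ✓
b·c: 75/37·37/15 + (-27/16)·8/3 = 1/2 ✓
b·c²: 75/37·1369/225 + (-27/16)·64/9 = 1/3 ✓
b·Ac: (-27/16)·(-8/81) = 1/6 ✓; 3 stages ⇒ order 3.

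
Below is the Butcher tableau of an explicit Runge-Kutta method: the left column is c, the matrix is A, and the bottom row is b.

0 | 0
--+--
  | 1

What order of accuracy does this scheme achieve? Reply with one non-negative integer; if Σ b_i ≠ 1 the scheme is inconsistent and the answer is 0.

b = (1)
c = (0)
Σ b_i: 1·1 = 1 ✓; 1 stage ⇒ order 1.

1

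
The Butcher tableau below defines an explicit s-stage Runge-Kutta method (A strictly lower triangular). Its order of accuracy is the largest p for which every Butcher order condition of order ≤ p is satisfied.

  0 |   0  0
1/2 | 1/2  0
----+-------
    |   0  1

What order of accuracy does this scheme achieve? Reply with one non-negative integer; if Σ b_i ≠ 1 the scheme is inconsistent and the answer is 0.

2

b = (0, 1)
c = (0, 1/2)
Σ b_i: 1·1 = 1 ✓
b·c: 1·1/2 = 1/2 ✓; 2 stages ⇒ order 2.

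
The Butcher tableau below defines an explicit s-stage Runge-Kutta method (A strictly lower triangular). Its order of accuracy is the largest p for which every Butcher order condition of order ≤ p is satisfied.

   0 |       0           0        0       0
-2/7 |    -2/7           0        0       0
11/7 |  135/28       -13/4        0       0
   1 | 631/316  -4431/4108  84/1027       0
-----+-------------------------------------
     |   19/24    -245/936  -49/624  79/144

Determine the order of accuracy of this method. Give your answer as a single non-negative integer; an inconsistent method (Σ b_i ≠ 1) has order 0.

b = (19/24, -245/936, -49/624, 79/144)
c = (0, -2/7, 11/7, 1)
Ac = (0, 0, 13/14, 69/158)
Σ b_i: 19/24·1 + (-245/936)·1 + (-49/624)·1 + 79/144·1 = 1 ✓
b·c: (-245/936)·(-2/7) + (-49/624)·11/7 + 79/144·1 = 1/2 ✓
b·c²: (-245/936)·4/49 + (-49/624)·121/49 + 79/144·1 = 1/3 ✓
b·Ac: (-49/624)·13/14 + 79/144·69/158 = 1/6 ✓
b·c³: (-245/936)·(-8/343) + (-49/624)·1331/343 + 79/144·1 = 1/4 ✓
b·(c∘Ac): (-49/624)·143/98 + 79/144·69/158 = 1/8 ✓
b·Ac²: (-49/624)·(-13/49) + 79/144·9/79 = 1/12 ✓
b·A²c: 79/144·6/79 = 1/24 ✓; 4 stages ⇒ order 4.

4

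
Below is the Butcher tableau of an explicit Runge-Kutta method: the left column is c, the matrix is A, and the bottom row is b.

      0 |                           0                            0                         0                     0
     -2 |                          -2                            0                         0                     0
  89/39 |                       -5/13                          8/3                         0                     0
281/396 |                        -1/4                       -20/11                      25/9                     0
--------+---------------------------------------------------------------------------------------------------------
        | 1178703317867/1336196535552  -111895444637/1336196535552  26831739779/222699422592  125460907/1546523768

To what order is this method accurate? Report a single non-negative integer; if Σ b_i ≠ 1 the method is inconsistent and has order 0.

3

b = (1178703317867/1336196535552, -111895444637/1336196535552, 26831739779/222699422592, 125460907/1546523768)
c = (0, -2, 89/39, 281/396)
Ac = (0, 0, -16/3, 38515/3861)
Σ b_i: 1178703317867/1336196535552·1 + (-111895444637/1336196535552)·1 + 26831739779/222699422592·1 + 125460907/1546523768·1 = 1 ✓
b·c: (-111895444637/1336196535552)·(-2) + 26831739779/222699422592·89/39 + 125460907/1546523768·281/396 = 1/2 ✓
b·c²: (-111895444637/1336196535552)·4 + 26831739779/222699422592·7921/1521 + 125460907/1546523768·78961/156816 = 1/3 ✓
b·Ac: 26831739779/222699422592·(-16/3) + 125460907/1546523768·38515/3861 = 1/6 ✓
b·c³: (-111895444637/1336196535552)·(-8) + 26831739779/222699422592·704969/59319 + 125460907/1546523768·22188041/62099136 = 21985803252561851/10318109647532544 ≠ 1/4 ⇒ order 3.
b·(c∘Ac): 26831739779/222699422592·(-1424/117) + 125460907/1546523768·10822715/1528956 = -1341121696159/1503221102496 ≠ 1/8
b·Ac²: 26831739779/222699422592·32/3 + 125460907/1546523768·1083155/150579 = 3043180658857/1628489527704 ≠ 1/12
b·A²c: 125460907/1546523768·(-400/27) = -6273045350/5219517717 ≠ 1/24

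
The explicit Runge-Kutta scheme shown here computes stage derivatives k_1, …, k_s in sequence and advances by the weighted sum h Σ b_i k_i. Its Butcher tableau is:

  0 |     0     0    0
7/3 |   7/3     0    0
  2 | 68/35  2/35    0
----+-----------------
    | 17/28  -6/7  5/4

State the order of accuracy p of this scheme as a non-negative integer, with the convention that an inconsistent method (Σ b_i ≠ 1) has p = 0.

b = (17/28, -6/7, 5/4)
c = (0, 7/3, 2)
Ac = (0, 0, 2/15)
Σ b_i: 17/28·1 + (-6/7)·1 + 5/4·1 = 1 ✓
b·c: (-6/7)·7/3 + 5/4·2 = 1/2 ✓
b·c²: (-6/7)·49/9 + 5/4·4 = 1/3 ✓
b·Ac: 5/4·2/15 = 1/6 ✓; 3 stages ⇒ order 3.

3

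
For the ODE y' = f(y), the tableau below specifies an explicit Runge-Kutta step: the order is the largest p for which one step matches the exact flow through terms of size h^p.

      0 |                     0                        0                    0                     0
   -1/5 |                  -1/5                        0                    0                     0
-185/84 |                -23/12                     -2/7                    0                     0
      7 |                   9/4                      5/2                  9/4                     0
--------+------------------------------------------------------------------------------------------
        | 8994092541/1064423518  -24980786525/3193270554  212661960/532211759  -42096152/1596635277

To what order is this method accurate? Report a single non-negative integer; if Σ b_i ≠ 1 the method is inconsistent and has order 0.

3

b = (8994092541/1064423518, -24980786525/3193270554, 212661960/532211759, -42096152/1596635277)
c = (0, -1/5, -185/84, 7)
Ac = (0, 0, 2/35, -611/112)
Σ b_i: 8994092541/1064423518·1 + (-24980786525/3193270554)·1 + 212661960/532211759·1 + (-42096152/1596635277)·1 = 1 ✓
b·c: (-24980786525/3193270554)·(-1/5) + 212661960/532211759·(-185/84) + (-42096152/1596635277)·7 = 1/2 ✓
b·c²: (-24980786525/3193270554)·1/25 + 212661960/532211759·34225/7056 + (-42096152/1596635277)·49 = 1/3 ✓
b·Ac: 212661960/532211759·2/35 + (-42096152/1596635277)·(-611/112) = 1/6 ✓
b·c³: (-24980786525/3193270554)·(-1/125) + 212661960/532211759·(-6331625/592704) + (-42096152/1596635277)·343 = -17769704905891/1341173632680 ≠ 1/4 ⇒ order 3.
b·(c∘Ac): 212661960/532211759·(-37/294) + (-42096152/1596635277)·(-611/16) = 3054512129/3193270554 ≠ 1/8
b·Ac²: 212661960/532211759·(-2/175) + (-42096152/1596635277)·172693/15680 = -131857818697/447057877560 ≠ 1/12
b·A²c: (-42096152/1596635277)·9/70 = -9020604/2661058795 ≠ 1/24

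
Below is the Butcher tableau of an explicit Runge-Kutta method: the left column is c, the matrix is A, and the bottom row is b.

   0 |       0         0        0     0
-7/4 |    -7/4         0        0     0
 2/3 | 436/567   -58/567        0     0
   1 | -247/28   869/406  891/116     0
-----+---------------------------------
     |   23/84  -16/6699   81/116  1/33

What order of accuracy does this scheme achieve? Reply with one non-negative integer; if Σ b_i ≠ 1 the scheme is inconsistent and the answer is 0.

b = (23/84, -16/6699, 81/116, 1/33)
c = (0, -7/4, 2/3, 1)
Ac = (0, 0, 29/162, 11/8)
Σ b_i: 23/84·1 + (-16/6699)·1 + 81/116·1 + 1/33·1 = 1 ✓
b·c: (-16/6699)·(-7/4) + 81/116·2/3 + 1/33·1 = 1/2 ✓
b·c²: (-16/6699)·49/16 + 81/116·4/9 + 1/33·1 = 1/3 ✓
b·Ac: 81/116·29/162 + 1/33·11/8 = 1/6 ✓
b·c³: (-16/6699)·(-343/64) + 81/116·8/27 + 1/33·1 = 1/4 ✓
b·(c∘Ac): 81/116·29/243 + 1/33·11/8 = 1/8 ✓
b·Ac²: 81/116·(-203/648) + 1/33·319/32 = 1/12 ✓
b·A²c: 1/33·11/8 = 1/24 ✓; 4 stages ⇒ order 4.

4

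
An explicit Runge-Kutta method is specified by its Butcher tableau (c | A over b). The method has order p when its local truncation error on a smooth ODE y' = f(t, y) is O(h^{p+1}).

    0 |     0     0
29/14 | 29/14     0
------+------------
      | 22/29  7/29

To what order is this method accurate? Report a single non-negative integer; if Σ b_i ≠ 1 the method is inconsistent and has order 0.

b = (22/29, 7/29)
c = (0, 29/14)
Σ b_i: 22/29·1 + 7/29·1 = 1 ✓
b·c: 7/29·29/14 = 1/2 ✓; 2 stages ⇒ order 2.

2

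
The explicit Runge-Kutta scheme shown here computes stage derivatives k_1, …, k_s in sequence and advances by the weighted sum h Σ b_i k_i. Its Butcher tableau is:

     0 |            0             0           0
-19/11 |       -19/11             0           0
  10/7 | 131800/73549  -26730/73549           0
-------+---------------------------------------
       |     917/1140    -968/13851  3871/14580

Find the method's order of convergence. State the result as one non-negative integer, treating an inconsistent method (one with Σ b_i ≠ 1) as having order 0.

3

b = (917/1140, -968/13851, 3871/14580)
c = (0, -19/11, 10/7)
Ac = (0, 0, 2430/3871)
Σ b_i: 917/1140·1 + (-968/13851)·1 + 3871/14580·1 = 1 ✓
b·c: (-968/13851)·(-19/11) + 3871/14580·10/7 = 1/2 ✓
b·c²: (-968/13851)·361/121 + 3871/14580·100/49 = 1/3 ✓
b·Ac: 3871/14580·2430/3871 = 1/6 ✓; 3 stages ⇒ order 3.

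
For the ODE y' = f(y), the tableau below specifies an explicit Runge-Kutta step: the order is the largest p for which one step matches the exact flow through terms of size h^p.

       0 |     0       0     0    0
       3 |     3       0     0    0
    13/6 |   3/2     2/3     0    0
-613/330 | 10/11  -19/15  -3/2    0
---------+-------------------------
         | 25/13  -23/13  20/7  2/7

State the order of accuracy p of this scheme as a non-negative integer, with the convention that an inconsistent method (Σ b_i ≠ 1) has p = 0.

b = (25/13, -23/13, 20/7, 2/7)
c = (0, 3, 13/6, -613/330)
Ac = (0, 0, 2, -141/20)
Σ b_i: 25/13·1 + (-23/13)·1 + 20/7·1 + 2/7·1 = 300/91 ≠ 1 ⇒ order 0.

0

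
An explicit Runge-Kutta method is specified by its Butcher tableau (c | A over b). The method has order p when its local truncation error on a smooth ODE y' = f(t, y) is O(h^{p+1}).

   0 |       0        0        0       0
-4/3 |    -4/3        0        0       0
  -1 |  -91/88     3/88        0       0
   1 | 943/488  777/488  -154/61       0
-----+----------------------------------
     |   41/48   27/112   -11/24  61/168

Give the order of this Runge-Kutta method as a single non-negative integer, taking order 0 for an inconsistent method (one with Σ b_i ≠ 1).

4

b = (41/48, 27/112, -11/24, 61/168)
c = (0, -4/3, -1, 1)
Ac = (0, 0, -1/22, 49/122)
Σ b_i: 41/48·1 + 27/112·1 + (-11/24)·1 + 61/168·1 = 1 ✓
b·c: 27/112·(-4/3) + (-11/24)·(-1) + 61/168·1 = 1/2 ✓
b·c²: 27/112·16/9 + (-11/24)·1 + 61/168·1 = 1/3 ✓
b·Ac: (-11/24)·(-1/22) + 61/168·49/122 = 1/6 ✓
b·c³: 27/112·(-64/27) + (-11/24)·(-1) + 61/168·1 = 1/4 ✓
b·(c∘Ac): (-11/24)·1/22 + 61/168·49/122 = 1/8 ✓
b·Ac²: (-11/24)·2/33 + 61/168·56/183 = 1/12 ✓
b·A²c: 61/168·7/61 = 1/24 ✓; 4 stages ⇒ order 4.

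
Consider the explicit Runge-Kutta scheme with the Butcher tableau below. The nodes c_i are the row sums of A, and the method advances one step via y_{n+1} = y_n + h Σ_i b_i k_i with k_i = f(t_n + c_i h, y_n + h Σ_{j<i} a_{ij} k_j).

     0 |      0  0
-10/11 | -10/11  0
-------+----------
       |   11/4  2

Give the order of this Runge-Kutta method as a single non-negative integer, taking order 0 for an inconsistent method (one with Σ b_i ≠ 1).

b = (11/4, 2)
c = (0, -10/11)
Σ b_i: 11/4·1 + 2·1 = 19/4 ≠ 1 ⇒ order 0.

0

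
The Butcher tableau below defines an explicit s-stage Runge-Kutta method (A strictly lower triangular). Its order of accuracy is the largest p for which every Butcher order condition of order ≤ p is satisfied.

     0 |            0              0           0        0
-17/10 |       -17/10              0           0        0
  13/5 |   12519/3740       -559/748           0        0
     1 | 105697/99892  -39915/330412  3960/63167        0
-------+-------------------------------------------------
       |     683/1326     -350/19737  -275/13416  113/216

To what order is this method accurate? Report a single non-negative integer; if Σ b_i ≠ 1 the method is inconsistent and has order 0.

4

b = (683/1326, -350/19737, -275/13416, 113/216)
c = (0, -17/10, 13/5, 1)
Ac = (0, 0, 559/440, 333/904)
Σ b_i: 683/1326·1 + (-350/19737)·1 + (-275/13416)·1 + 113/216·1 = 1 ✓
b·c: (-350/19737)·(-17/10) + (-275/13416)·13/5 + 113/216·1 = 1/2 ✓
b·c²: (-350/19737)·289/100 + (-275/13416)·169/25 + 113/216·1 = 1/3 ✓
b·Ac: (-275/13416)·559/440 + 113/216·333/904 = 1/6 ✓
b·c³: (-350/19737)·(-4913/1000) + (-275/13416)·2197/125 + 113/216·1 = 1/4 ✓
b·(c∘Ac): (-275/13416)·7267/2200 + 113/216·333/904 = 1/8 ✓
b·Ac²: (-275/13416)·(-9503/4400) + 113/216·135/1808 = 1/12 ✓
b·A²c: 113/216·9/113 = 1/24 ✓; 4 stages ⇒ order 4.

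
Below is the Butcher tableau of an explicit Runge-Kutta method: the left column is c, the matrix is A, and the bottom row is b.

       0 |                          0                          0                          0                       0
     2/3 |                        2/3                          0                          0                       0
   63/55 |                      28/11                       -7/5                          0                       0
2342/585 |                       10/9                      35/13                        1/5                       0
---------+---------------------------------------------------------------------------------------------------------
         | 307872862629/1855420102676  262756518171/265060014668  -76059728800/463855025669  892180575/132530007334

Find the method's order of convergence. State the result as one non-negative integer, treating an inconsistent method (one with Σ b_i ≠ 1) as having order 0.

b = (307872862629/1855420102676, 262756518171/265060014668, -76059728800/463855025669, 892180575/132530007334)
c = (0, 2/3, 63/55, 2342/585)
Ac = (0, 0, -14/15, 21707/10725)
Σ b_i: 307872862629/1855420102676·1 + 262756518171/265060014668·1 + (-76059728800/463855025669)·1 + 892180575/132530007334·1 = 1 ✓
b·c: 262756518171/265060014668·2/3 + (-76059728800/463855025669)·63/55 + 892180575/132530007334·2342/585 = 1/2 ✓
b·c²: 262756518171/265060014668·4/9 + (-76059728800/463855025669)·3969/3025 + 892180575/132530007334·5484964/342225 = 1/3 ✓
b·Ac: (-76059728800/463855025669)·(-14/15) + 892180575/132530007334·21707/10725 = 1/6 ✓
b·c³: 262756518171/265060014668·8/27 + (-76059728800/463855025669)·250047/166375 + 892180575/132530007334·12845785688/200201625 = 18577456635974/38765027145195 ≠ 1/4 ⇒ order 3.
b·(c∘Ac): (-76059728800/463855025669)·(-294/275) + 892180575/132530007334·50837794/6274125 = 76154810487/331325018335 ≠ 1/8
b·Ac²: (-76059728800/463855025669)·(-28/45) + 892180575/132530007334·2581873/1769625 = 7337590942153/65602353630330 ≠ 1/12
b·A²c: 892180575/132530007334·(-14/75) = -83270187/66265003667 ≠ 1/24

3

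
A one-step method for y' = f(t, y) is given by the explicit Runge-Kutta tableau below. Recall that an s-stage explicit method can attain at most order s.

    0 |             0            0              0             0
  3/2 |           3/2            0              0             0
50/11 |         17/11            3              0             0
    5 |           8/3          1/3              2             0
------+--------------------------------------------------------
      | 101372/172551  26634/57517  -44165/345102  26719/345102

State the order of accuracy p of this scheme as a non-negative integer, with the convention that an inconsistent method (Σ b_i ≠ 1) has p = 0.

b = (101372/172551, 26634/57517, -44165/345102, 26719/345102)
c = (0, 3/2, 50/11, 5)
Ac = (0, 0, 9/2, 211/22)
Σ b_i: 101372/172551·1 + 26634/57517·1 + (-44165/345102)·1 + 26719/345102·1 = 1 ✓
b·c: 26634/57517·3/2 + (-44165/345102)·50/11 + 26719/345102·5 = 1/2 ✓
b·c²: 26634/57517·9/4 + (-44165/345102)·2500/121 + 26719/345102·25 = 1/3 ✓
b·Ac: (-44165/345102)·9/2 + 26719/345102·211/22 = 1/6 ✓
b·c³: 26634/57517·27/8 + (-44165/345102)·125000/1331 + 26719/345102·125 = -1969101/2530748 ≠ 1/4 ⇒ order 3.
b·(c∘Ac): (-44165/345102)·225/11 + 26719/345102·1055/22 = 755845/690204 ≠ 1/8
b·Ac²: (-44165/345102)·27/4 + 26719/345102·20363/484 = 18172361/7592244 ≠ 1/12
b·A²c: 26719/345102·9 = 80157/115034 ≠ 1/24

3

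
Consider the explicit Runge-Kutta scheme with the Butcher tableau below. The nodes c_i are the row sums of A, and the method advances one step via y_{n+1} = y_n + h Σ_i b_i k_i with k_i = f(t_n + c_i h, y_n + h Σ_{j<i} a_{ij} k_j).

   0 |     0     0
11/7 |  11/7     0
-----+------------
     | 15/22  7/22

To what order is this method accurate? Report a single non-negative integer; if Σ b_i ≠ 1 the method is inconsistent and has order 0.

2

b = (15/22, 7/22)
c = (0, 11/7)
Σ b_i: 15/22·1 + 7/22·1 = 1 ✓
b·c: 7/22·11/7 = 1/2 ✓; 2 stages ⇒ order 2.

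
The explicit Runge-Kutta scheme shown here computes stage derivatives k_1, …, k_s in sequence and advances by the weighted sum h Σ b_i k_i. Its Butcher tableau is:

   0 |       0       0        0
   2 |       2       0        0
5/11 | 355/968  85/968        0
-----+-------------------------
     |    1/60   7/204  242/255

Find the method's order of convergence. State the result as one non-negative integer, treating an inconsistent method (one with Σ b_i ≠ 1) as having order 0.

3

b = (1/60, 7/204, 242/255)
c = (0, 2, 5/11)
Ac = (0, 0, 85/484)
Σ b_i: 1/60·1 + 7/204·1 + 242/255·1 = 1 ✓
b·c: 7/204·2 + 242/255·5/11 = 1/2 ✓
b·c²: 7/204·4 + 242/255·25/121 = 1/3 ✓
b·Ac: 242/255·85/484 = 1/6 ✓; 3 stages ⇒ order 3.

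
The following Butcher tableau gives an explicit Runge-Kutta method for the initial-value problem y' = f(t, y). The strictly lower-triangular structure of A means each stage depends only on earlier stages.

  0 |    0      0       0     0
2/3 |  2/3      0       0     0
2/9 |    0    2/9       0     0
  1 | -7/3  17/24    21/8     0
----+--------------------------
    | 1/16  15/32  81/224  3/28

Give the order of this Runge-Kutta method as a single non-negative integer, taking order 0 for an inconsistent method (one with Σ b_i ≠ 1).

4

b = (1/16, 15/32, 81/224, 3/28)
c = (0, 2/3, 2/9, 1)
Ac = (0, 0, 4/27, 19/18)
Σ b_i: 1/16·1 + 15/32·1 + 81/224·1 + 3/28·1 = 1 ✓
b·c: 15/32·2/3 + 81/224·2/9 + 3/28·1 = 1/2 ✓
b·c²: 15/32·4/9 + 81/224·4/81 + 3/28·1 = 1/3 ✓
b·Ac: 81/224·4/27 + 3/28·19/18 = 1/6 ✓
b·c³: 15/32·8/27 + 81/224·8/729 + 3/28·1 = 1/4 ✓
b·(c∘Ac): 81/224·8/243 + 3/28·19/18 = 1/8 ✓
b·Ac²: 81/224·8/81 + 3/28·4/9 = 1/12 ✓
b·A²c: 3/28·7/18 = 1/24 ✓; 4 stages ⇒ order 4.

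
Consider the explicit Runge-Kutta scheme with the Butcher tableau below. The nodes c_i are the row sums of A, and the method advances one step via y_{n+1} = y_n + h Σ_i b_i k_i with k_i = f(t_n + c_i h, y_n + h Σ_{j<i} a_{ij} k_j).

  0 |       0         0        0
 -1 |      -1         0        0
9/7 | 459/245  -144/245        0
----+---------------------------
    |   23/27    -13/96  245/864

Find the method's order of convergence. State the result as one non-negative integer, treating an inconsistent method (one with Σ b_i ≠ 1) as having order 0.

b = (23/27, -13/96, 245/864)
c = (0, -1, 9/7)
Ac = (0, 0, 144/245)
Σ b_i: 23/27·1 + (-13/96)·1 + 245/864·1 = 1 ✓
b·c: (-13/96)·(-1) + 245/864·9/7 = 1/2 ✓
b·c²: (-13/96)·1 + 245/864·81/49 = 1/3 ✓
b·Ac: 245/864·144/245 = 1/6 ✓; 3 stages ⇒ order 3.

3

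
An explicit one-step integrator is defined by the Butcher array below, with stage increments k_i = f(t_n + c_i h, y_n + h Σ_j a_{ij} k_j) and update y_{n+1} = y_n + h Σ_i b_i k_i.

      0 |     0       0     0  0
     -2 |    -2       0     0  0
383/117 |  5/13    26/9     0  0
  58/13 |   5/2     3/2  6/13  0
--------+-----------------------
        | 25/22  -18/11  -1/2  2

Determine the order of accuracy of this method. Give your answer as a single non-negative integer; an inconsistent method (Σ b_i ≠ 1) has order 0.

b = (25/22, -18/11, -1/2, 2)
c = (0, -2, 383/117, 58/13)
Ac = (0, 0, -52/9, -755/507)
Σ b_i: 25/22·1 + (-18/11)·1 + (-1/2)·1 + 2·1 = 1 ✓
b·c: (-18/11)·(-2) + (-1/2)·383/117 + 2·58/13 = 27179/2574 ≠ 1/2 ⇒ order 1.

1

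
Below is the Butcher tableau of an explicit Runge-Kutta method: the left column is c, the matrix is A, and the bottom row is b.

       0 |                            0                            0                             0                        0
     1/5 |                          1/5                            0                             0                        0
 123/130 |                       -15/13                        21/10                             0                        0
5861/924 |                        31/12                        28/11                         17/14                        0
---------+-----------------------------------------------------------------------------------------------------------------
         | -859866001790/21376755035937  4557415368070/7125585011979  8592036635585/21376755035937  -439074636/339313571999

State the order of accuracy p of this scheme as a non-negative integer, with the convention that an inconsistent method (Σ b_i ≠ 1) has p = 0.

3

b = (-859866001790/21376755035937, 4557415368070/7125585011979, 8592036635585/21376755035937, -439074636/339313571999)
c = (0, 1/5, 123/130, 5861/924)
Ac = (0, 0, 21/50, 33193/20020)
Σ b_i: (-859866001790/21376755035937)·1 + 4557415368070/7125585011979·1 + 8592036635585/21376755035937·1 + (-439074636/339313571999)·1 = 1 ✓
b·c: 4557415368070/7125585011979·1/5 + 8592036635585/21376755035937·123/130 + (-439074636/339313571999)·5861/924 = 1/2 ✓
b·c²: 4557415368070/7125585011979·1/25 + 8592036635585/21376755035937·15129/16900 + (-439074636/339313571999)·34351321/853776 = 1/3 ✓
b·Ac: 8592036635585/21376755035937·21/50 + (-439074636/339313571999)·33193/20020 = 1/6 ✓
b·c³: 4557415368070/7125585011979·1/125 + 8592036635585/21376755035937·1860867/2197000 + (-439074636/339313571999)·201333092381/788889024 = 131049276182857271/8559252716389174800 ≠ 1/4 ⇒ order 3.
b·(c∘Ac): 8592036635585/21376755035937·2583/6500 + (-439074636/339313571999)·194544173/18498480 = 8676198735297/59379875099825 ≠ 1/8
b·Ac²: 8592036635585/21376755035937·21/250 + (-439074636/339313571999)·618823/520520 = 10660701291083/330830732699025 ≠ 1/12
b·A²c: (-439074636/339313571999)·51/100 = -5598201609/8482839299975 ≠ 1/24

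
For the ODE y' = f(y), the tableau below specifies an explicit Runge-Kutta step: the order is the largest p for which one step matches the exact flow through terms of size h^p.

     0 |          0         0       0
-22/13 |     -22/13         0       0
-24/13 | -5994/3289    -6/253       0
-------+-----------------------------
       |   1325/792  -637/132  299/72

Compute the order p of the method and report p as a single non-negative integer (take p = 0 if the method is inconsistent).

b = (1325/792, -637/132, 299/72)
c = (0, -22/13, -24/13)
Ac = (0, 0, 12/299)
Σ b_i: 1325/792·1 + (-637/132)·1 + 299/72·1 = 1 ✓
b·c: (-637/132)·(-22/13) + 299/72·(-24/13) = 1/2 ✓
b·c²: (-637/132)·484/169 + 299/72·576/169 = 1/3 ✓
b·Ac: 299/72·12/299 = 1/6 ✓; 3 stages ⇒ order 3.

3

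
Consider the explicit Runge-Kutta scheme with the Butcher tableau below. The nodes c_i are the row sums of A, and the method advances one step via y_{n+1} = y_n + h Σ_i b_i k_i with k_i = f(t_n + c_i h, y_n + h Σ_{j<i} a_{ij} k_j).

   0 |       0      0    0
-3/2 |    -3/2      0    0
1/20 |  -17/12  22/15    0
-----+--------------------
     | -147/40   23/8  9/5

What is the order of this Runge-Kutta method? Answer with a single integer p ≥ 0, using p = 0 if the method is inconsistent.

b = (-147/40, 23/8, 9/5)
c = (0, -3/2, 1/20)
Ac = (0, 0, -11/5)
Σ b_i: (-147/40)·1 + 23/8·1 + 9/5·1 = 1 ✓
b·c: 23/8·(-3/2) + 9/5·1/20 = -1689/400 ≠ 1/2 ⇒ order 1.

1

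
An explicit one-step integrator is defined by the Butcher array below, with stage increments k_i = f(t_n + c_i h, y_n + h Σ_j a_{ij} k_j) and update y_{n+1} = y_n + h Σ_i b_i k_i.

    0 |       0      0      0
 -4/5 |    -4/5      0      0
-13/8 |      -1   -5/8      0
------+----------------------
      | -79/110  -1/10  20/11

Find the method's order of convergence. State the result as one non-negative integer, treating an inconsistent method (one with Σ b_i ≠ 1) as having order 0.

1

b = (-79/110, -1/10, 20/11)
c = (0, -4/5, -13/8)
Ac = (0, 0, 1/2)
Σ b_i: (-79/110)·1 + (-1/10)·1 + 20/11·1 = 1 ✓
b·c: (-1/10)·(-4/5) + 20/11·(-13/8) = -1581/550 ≠ 1/2 ⇒ order 1.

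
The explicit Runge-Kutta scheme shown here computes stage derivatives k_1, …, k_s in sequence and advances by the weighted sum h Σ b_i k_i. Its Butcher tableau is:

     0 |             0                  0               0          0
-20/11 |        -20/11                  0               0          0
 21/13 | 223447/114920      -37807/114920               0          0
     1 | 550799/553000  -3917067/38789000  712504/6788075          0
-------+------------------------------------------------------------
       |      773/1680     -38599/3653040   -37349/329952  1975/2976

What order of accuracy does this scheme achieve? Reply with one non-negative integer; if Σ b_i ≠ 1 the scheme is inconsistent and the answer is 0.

b = (773/1680, -38599/3653040, -37349/329952, 1975/2976)
c = (0, -20/11, 21/13, 1)
Ac = (0, 0, 3437/5746, 279/790)
Σ b_i: 773/1680·1 + (-38599/3653040)·1 + (-37349/329952)·1 + 1975/2976·1 = 1 ✓
b·c: (-38599/3653040)·(-20/11) + (-37349/329952)·21/13 + 1975/2976·1 = 1/2 ✓
b·c²: (-38599/3653040)·400/121 + (-37349/329952)·441/169 + 1975/2976·1 = 1/3 ✓
b·Ac: (-37349/329952)·3437/5746 + 1975/2976·279/790 = 1/6 ✓
b·c³: (-38599/3653040)·(-8000/1331) + (-37349/329952)·9261/2197 + 1975/2976·1 = 1/4 ✓
b·(c∘Ac): (-37349/329952)·72177/74698 + 1975/2976·279/790 = 1/8 ✓
b·Ac²: (-37349/329952)·(-34370/31603) + 1975/2976·(-1302/21725) = 1/12 ✓
b·A²c: 1975/2976·124/1975 = 1/24 ✓; 4 stages ⇒ order 4.

4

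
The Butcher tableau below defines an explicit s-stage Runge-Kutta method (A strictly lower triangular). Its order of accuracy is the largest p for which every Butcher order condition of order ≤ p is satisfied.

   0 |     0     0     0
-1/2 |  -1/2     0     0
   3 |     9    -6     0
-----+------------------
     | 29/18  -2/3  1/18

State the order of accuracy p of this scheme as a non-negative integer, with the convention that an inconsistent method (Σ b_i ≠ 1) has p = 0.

b = (29/18, -2/3, 1/18)
c = (0, -1/2, 3)
Ac = (0, 0, 3)
Σ b_i: 29/18·1 + (-2/3)·1 + 1/18·1 = 1 ✓
b·c: (-2/3)·(-1/2) + 1/18·3 = 1/2 ✓
b·c²: (-2/3)·1/4 + 1/18·9 = 1/3 ✓
b·Ac: 1/18·3 = 1/6 ✓; 3 stages ⇒ order 3.

3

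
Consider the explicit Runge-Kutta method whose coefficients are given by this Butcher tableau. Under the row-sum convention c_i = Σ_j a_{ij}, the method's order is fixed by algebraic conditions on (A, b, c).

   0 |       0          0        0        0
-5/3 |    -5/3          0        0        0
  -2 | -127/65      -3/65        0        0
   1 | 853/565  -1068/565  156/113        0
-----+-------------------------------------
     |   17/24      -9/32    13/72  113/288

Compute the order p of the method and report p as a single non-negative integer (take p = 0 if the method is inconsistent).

4

b = (17/24, -9/32, 13/72, 113/288)
c = (0, -5/3, -2, 1)
Ac = (0, 0, 1/13, 44/113)
Σ b_i: 17/24·1 + (-9/32)·1 + 13/72·1 + 113/288·1 = 1 ✓
b·c: (-9/32)·(-5/3) + 13/72·(-2) + 113/288·1 = 1/2 ✓
b·c²: (-9/32)·25/9 + 13/72·4 + 113/288·1 = 1/3 ✓
b·Ac: 13/72·1/13 + 113/288·44/113 = 1/6 ✓
b·c³: (-9/32)·(-125/27) + 13/72·(-8) + 113/288·1 = 1/4 ✓
b·(c∘Ac): 13/72·(-2/13) + 113/288·44/113 = 1/8 ✓
b·Ac²: 13/72·(-5/39) + 113/288·92/339 = 1/12 ✓
b·A²c: 113/288·12/113 = 1/24 ✓; 4 stages ⇒ order 4.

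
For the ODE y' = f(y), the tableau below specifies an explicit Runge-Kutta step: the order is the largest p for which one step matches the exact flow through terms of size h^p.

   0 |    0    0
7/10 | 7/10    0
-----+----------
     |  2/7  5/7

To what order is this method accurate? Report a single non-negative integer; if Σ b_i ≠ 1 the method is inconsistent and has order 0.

2

b = (2/7, 5/7)
c = (0, 7/10)
Σ b_i: 2/7·1 + 5/7·1 = 1 ✓
b·c: 5/7·7/10 = 1/2 ✓; 2 stages ⇒ order 2.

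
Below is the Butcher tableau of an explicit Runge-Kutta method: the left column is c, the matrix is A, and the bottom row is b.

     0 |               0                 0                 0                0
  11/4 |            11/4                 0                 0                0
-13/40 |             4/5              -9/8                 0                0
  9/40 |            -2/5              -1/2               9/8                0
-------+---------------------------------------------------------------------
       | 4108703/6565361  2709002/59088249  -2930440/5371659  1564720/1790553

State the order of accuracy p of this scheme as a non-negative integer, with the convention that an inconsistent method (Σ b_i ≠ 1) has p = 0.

3

b = (4108703/6565361, 2709002/59088249, -2930440/5371659, 1564720/1790553)
c = (0, 11/4, -13/40, 9/40)
Ac = (0, 0, -99/32, -557/320)
Σ b_i: 4108703/6565361·1 + 2709002/59088249·1 + (-2930440/5371659)·1 + 1564720/1790553·1 = 1 ✓
b·c: 2709002/59088249·11/4 + (-2930440/5371659)·(-13/40) + 1564720/1790553·9/40 = 1/2 ✓
b·c²: 2709002/59088249·121/16 + (-2930440/5371659)·169/1600 + 1564720/1790553·81/1600 = 1/3 ✓
b·Ac: (-2930440/5371659)·(-99/32) + 1564720/1790553·(-557/320) = 1/6 ✓
b·c³: 2709002/59088249·1331/64 + (-2930440/5371659)·(-2197/64000) + 1564720/1790553·729/64000 = 2813745511/2864884800 ≠ 1/4 ⇒ order 3.
b·(c∘Ac): (-2930440/5371659)·1287/1280 + 1564720/1790553·(-5013/12800) = -2658272/2984255 ≠ 1/8
b·Ac²: (-2930440/5371659)·(-1089/128) + 1564720/1790553·(-46879/12800) = 412780789/286488480 ≠ 1/12
b·A²c: 1564720/1790553·(-891/256) = -29045115/9549616 ≠ 1/24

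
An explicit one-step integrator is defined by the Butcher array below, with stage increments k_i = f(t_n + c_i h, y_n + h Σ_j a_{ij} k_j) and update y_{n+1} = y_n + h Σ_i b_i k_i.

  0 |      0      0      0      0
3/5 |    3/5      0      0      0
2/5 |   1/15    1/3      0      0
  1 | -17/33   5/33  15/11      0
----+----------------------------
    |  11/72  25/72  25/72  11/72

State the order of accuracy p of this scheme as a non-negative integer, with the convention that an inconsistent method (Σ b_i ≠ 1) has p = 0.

4

b = (11/72, 25/72, 25/72, 11/72)
c = (0, 3/5, 2/5, 1)
Ac = (0, 0, 1/5, 7/11)
Σ b_i: 11/72·1 + 25/72·1 + 25/72·1 + 11/72·1 = 1 ✓
b·c: 25/72·3/5 + 25/72·2/5 + 11/72·1 = 1/2 ✓
b·c²: 25/72·9/25 + 25/72·4/25 + 11/72·1 = 1/3 ✓
b·Ac: 25/72·1/5 + 11/72·7/11 = 1/6 ✓
b·c³: 25/72·27/125 + 25/72·8/125 + 11/72·1 = 1/4 ✓
b·(c∘Ac): 25/72·2/25 + 11/72·7/11 = 1/8 ✓
b·Ac²: 25/72·3/25 + 11/72·3/11 = 1/12 ✓
b·A²c: 11/72·3/11 = 1/24 ✓; 4 stages ⇒ order 4.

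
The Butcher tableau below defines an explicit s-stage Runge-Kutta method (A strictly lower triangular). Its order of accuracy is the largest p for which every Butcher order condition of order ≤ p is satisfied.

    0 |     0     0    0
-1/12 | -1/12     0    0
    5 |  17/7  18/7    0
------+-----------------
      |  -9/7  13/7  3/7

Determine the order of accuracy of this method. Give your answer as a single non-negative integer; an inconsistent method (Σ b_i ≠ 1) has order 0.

b = (-9/7, 13/7, 3/7)
c = (0, -1/12, 5)
Ac = (0, 0, -3/14)
Σ b_i: (-9/7)·1 + 13/7·1 + 3/7·1 = 1 ✓
b·c: 13/7·(-1/12) + 3/7·5 = 167/84 ≠ 1/2 ⇒ order 1.

1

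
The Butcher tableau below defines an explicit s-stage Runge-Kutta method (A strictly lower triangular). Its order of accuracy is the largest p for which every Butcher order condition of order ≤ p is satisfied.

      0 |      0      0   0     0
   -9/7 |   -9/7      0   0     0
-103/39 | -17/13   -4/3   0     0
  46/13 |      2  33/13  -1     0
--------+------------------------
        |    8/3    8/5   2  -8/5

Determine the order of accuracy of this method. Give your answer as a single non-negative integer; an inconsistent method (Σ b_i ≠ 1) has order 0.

0

b = (8/3, 8/5, 2, -8/5)
c = (0, -9/7, -103/39, 46/13)
Ac = (0, 0, 12/7, -170/273)
Σ b_i: 8/3·1 + 8/5·1 + 2·1 + (-8/5)·1 = 14/3 ≠ 1 ⇒ order 0.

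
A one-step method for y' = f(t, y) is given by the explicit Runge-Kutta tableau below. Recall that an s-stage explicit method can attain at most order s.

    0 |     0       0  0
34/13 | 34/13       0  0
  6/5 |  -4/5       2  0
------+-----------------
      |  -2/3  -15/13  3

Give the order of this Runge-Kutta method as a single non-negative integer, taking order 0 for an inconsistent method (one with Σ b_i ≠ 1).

b = (-2/3, -15/13, 3)
c = (0, 34/13, 6/5)
Ac = (0, 0, 68/13)
Σ b_i: (-2/3)·1 + (-15/13)·1 + 3·1 = 46/39 ≠ 1 ⇒ order 0.

0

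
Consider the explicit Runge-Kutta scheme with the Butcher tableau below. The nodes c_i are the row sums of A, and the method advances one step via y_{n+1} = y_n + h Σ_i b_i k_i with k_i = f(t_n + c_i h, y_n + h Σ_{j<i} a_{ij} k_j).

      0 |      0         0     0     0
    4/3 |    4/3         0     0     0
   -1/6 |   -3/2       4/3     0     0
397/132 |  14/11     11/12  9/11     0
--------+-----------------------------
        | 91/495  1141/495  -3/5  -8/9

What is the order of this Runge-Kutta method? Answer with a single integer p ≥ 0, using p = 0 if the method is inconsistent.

b = (91/495, 1141/495, -3/5, -8/9)
c = (0, 4/3, -1/6, 397/132)
Ac = (0, 0, 16/9, 215/198)
Σ b_i: 91/495·1 + 1141/495·1 + (-3/5)·1 + (-8/9)·1 = 1 ✓
b·c: 1141/495·4/3 + (-3/5)·(-1/6) + (-8/9)·397/132 = 1/2 ✓
b·c²: 1141/495·16/9 + (-3/5)·1/36 + (-8/9)·157609/17424 = -776093/196020 ≠ 1/3 ⇒ order 2.
b·Ac: (-3/5)·16/9 + (-8/9)·215/198 = -9052/4455 ≠ 1/6

2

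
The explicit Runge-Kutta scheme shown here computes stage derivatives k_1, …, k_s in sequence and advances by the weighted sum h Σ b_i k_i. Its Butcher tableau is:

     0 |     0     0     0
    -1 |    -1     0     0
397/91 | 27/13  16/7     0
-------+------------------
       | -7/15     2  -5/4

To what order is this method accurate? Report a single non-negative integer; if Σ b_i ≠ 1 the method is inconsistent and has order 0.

b = (-7/15, 2, -5/4)
c = (0, -1, 397/91)
Ac = (0, 0, -16/7)
Σ b_i: (-7/15)·1 + 2·1 + (-5/4)·1 = 17/60 ≠ 1 ⇒ order 0.

0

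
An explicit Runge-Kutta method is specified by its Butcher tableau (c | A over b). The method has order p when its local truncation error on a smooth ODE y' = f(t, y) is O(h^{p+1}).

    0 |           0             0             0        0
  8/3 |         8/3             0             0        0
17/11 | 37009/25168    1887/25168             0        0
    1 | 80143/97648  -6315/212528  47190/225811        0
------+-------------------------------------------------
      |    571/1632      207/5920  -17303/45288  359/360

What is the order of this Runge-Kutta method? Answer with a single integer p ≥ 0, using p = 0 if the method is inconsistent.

4

b = (571/1632, 207/5920, -17303/45288, 359/360)
c = (0, 8/3, 17/11, 1)
Ac = (0, 0, 629/3146, 175/718)
Σ b_i: 571/1632·1 + 207/5920·1 + (-17303/45288)·1 + 359/360·1 = 1 ✓
b·c: 207/5920·8/3 + (-17303/45288)·17/11 + 359/360·1 = 1/2 ✓
b·c²: 207/5920·64/9 + (-17303/45288)·289/121 + 359/360·1 = 1/3 ✓
b·Ac: (-17303/45288)·629/3146 + 359/360·175/718 = 1/6 ✓
b·c³: 207/5920·512/27 + (-17303/45288)·4913/1331 + 359/360·1 = 1/4 ✓
b·(c∘Ac): (-17303/45288)·10693/34606 + 359/360·175/718 = 1/8 ✓
b·Ac²: (-17303/45288)·2516/4719 + 359/360·310/1077 = 1/12 ✓
b·A²c: 359/360·15/359 = 1/24 ✓; 4 stages ⇒ order 4.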